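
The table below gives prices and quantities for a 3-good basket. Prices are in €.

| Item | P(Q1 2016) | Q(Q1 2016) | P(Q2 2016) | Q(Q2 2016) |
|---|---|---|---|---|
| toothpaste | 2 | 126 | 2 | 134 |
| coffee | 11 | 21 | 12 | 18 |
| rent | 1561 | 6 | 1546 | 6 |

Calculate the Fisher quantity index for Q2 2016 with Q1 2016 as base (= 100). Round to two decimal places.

99.81

Laspeyres component (base-period weights):
ΣP(Q1 2016)Q(Q2 2016) = 2×134 + 11×18 + 1561×6 = 268 + 198 + 9366 = 9832
ΣP(Q1 2016)Q(Q1 2016) = 2×126 + 11×21 + 1561×6 = 252 + 231 + 9366 = 9849
L = 9832 / 9849 × 100 = 99.8274
Paasche component (current-period weights):
ΣP(Q2 2016)Q(Q2 2016) = 2×134 + 12×18 + 1546×6 = 268 + 216 + 9276 = 9760
ΣP(Q2 2016)Q(Q1 2016) = 2×126 + 12×21 + 1546×6 = 252 + 252 + 9276 = 9780
P = 9760 / 9780 × 100 = 99.7955
Fisher = √(L × P) = √(99.8274 × 99.7955) = 99.8114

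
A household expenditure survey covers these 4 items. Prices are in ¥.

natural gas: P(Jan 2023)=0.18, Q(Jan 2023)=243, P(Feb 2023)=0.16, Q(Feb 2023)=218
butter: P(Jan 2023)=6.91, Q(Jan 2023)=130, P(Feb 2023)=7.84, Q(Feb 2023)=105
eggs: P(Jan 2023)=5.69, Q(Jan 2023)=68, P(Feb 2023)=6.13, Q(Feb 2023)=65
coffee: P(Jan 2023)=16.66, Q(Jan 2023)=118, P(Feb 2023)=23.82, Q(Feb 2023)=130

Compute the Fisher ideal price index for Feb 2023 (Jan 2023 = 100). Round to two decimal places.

Laspeyres component (base-period weights):
ΣP(Feb 2023)Q(Jan 2023) = 0.16×243 + 7.84×130 + 6.13×68 + 23.82×118 = 38.88 + 1019.2 + 416.84 + 2810.76 = 4285.68
ΣP(Jan 2023)Q(Jan 2023) = 0.18×243 + 6.91×130 + 5.69×68 + 16.66×118 = 43.74 + 898.3 + 386.92 + 1965.88 = 3294.84
L = 4285.68 / 3294.84 × 100 = 130.0725
Paasche component (current-period weights):
ΣP(Feb 2023)Q(Feb 2023) = 0.16×218 + 7.84×105 + 6.13×65 + 23.82×130 = 34.88 + 823.2 + 398.45 + 3096.6 = 4353.13
ΣP(Jan 2023)Q(Feb 2023) = 0.18×218 + 6.91×105 + 5.69×65 + 16.66×130 = 39.24 + 725.55 + 369.85 + 2165.8 = 3300.44
P = 4353.13 / 3300.44 × 100 = 131.8954
Fisher = √(L × P) = √(130.0725 × 131.8954) = 130.9808

130.98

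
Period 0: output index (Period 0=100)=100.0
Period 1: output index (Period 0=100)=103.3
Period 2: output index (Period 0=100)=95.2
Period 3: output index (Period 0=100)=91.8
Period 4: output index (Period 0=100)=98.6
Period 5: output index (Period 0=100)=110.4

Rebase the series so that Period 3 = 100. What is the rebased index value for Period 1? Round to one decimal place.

Rebased(Period 1) = 103.3 / 91.8 × 100 = 112.5272

112.5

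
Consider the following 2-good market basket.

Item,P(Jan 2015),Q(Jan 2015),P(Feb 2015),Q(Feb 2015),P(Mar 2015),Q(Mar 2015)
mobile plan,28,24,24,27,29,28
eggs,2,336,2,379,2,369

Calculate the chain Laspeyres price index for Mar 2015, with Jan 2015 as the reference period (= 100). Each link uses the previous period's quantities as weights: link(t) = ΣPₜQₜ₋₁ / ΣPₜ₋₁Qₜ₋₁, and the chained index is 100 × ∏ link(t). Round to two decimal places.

101.77

Link Jan 2015→Feb 2015:
ΣP(Feb 2015)Q(Jan 2015) = 24×24 + 2×336 = 576 + 672 = 1248
ΣP(Jan 2015)Q(Jan 2015) = 28×24 + 2×336 = 672 + 672 = 1344
link = 1248/1344 = 0.928571
Link Feb 2015→Mar 2015:
ΣP(Mar 2015)Q(Feb 2015) = 29×27 + 2×379 = 783 + 758 = 1541
ΣP(Feb 2015)Q(Feb 2015) = 24×27 + 2×379 = 648 + 758 = 1406
link = 1541/1406 = 1.096017
Chained index = 100 × 0.928571 × 1.096017 = 101.7730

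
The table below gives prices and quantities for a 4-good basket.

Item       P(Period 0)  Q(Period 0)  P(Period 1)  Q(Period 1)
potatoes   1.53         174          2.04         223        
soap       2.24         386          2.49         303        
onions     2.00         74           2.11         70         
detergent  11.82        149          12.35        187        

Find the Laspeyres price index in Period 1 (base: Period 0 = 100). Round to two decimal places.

Laspeyres price index uses base-period quantities as weights.
ΣP(Period 1)·Q(Period 0) = 2.04×174 + 2.49×386 + 2.11×74 + 12.35×149 = 354.96 + 961.14 + 156.14 + 1840.15 = 3312.39
ΣP(Period 0)·Q(Period 0) = 1.53×174 + 2.24×386 + 2.00×74 + 11.82×149 = 266.22 + 864.64 + 148 + 1761.18 = 3040.04
Index = 3312.39 / 3040.04 × 100 = 108.9588

108.96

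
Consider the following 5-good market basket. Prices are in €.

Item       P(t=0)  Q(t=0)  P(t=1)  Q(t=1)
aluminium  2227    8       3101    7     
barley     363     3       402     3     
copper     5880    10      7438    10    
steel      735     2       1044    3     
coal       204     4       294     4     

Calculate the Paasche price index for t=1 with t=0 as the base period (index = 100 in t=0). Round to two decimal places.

129.43

Paasche price index uses current-period quantities as weights.
ΣP(t=1)·Q(t=1) = 3101×7 + 402×3 + 7438×10 + 1044×3 + 294×4 = 21707 + 1206 + 74380 + 3132 + 1176 = 101601
ΣP(t=0)·Q(t=1) = 2227×7 + 363×3 + 5880×10 + 735×3 + 204×4 = 15589 + 1089 + 58800 + 2205 + 816 = 78499
Index = 101601 / 78499 × 100 = 129.4297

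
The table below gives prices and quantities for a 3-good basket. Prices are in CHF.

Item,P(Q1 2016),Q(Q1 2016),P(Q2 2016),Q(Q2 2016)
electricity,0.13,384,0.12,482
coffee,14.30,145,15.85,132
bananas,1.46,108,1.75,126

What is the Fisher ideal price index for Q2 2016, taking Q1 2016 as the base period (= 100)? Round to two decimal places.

111.07

Laspeyres component (base-period weights):
ΣP(Q2 2016)Q(Q1 2016) = 0.12×384 + 15.85×145 + 1.75×108 = 46.08 + 2298.25 + 189 = 2533.33
ΣP(Q1 2016)Q(Q1 2016) = 0.13×384 + 14.30×145 + 1.46×108 = 49.92 + 2073.5 + 157.68 = 2281.1
L = 2533.33 / 2281.1 × 100 = 111.0574
Paasche component (current-period weights):
ΣP(Q2 2016)Q(Q2 2016) = 0.12×482 + 15.85×132 + 1.75×126 = 57.84 + 2092.2 + 220.5 = 2370.54
ΣP(Q1 2016)Q(Q2 2016) = 0.13×482 + 14.30×132 + 1.46×126 = 62.66 + 1887.6 + 183.96 = 2134.22
P = 2370.54 / 2134.22 × 100 = 111.0729
Fisher = √(L × P) = √(111.0574 × 111.0729) = 111.0651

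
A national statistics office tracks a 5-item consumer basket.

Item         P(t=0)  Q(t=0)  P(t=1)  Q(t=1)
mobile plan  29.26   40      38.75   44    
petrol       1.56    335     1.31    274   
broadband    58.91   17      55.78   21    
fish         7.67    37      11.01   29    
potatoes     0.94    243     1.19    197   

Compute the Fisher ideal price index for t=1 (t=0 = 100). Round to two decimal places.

Laspeyres component (base-period weights):
ΣP(t=1)Q(t=0) = 38.75×40 + 1.31×335 + 55.78×17 + 11.01×37 + 1.19×243 = 1550 + 438.85 + 948.26 + 407.37 + 289.17 = 3633.65
ΣP(t=0)Q(t=0) = 29.26×40 + 1.56×335 + 58.91×17 + 7.67×37 + 0.94×243 = 1170.4 + 522.6 + 1001.47 + 283.79 + 228.42 = 3206.68
L = 3633.65 / 3206.68 × 100 = 113.3150
Paasche component (current-period weights):
ΣP(t=1)Q(t=1) = 38.75×44 + 1.31×274 + 55.78×21 + 11.01×29 + 1.19×197 = 1705 + 358.94 + 1171.38 + 319.29 + 234.43 = 3789.04
ΣP(t=0)Q(t=1) = 29.26×44 + 1.56×274 + 58.91×21 + 7.67×29 + 0.94×197 = 1287.44 + 427.44 + 1237.11 + 222.43 + 185.18 = 3359.6
P = 3789.04 / 3359.6 × 100 = 112.7825
Fisher = √(L × P) = √(113.3150 × 112.7825) = 113.0484

113.05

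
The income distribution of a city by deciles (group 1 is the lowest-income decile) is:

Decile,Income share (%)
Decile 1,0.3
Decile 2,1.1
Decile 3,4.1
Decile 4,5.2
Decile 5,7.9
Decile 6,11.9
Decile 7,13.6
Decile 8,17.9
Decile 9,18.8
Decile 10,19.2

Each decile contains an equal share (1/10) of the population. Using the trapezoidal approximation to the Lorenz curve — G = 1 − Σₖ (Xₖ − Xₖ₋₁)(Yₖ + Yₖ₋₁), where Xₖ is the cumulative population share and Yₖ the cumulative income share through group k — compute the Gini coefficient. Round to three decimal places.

Cumulative income shares Yₖ: 0.0030, 0.0140, 0.0550, 0.1070, 0.1860, 0.3050, 0.4410, 0.6200, 0.8080, 1.0000
Σ (Xₖ−Xₖ₋₁)(Yₖ+Yₖ₋₁) = (1/10)(0.0030+0.0000) + (1/10)(0.0140+0.0030) + (1/10)(0.0550+0.0140) + (1/10)(0.1070+0.0550) + (1/10)(0.1860+0.1070) + (1/10)(0.3050+0.1860) + (1/10)(0.4410+0.3050) + (1/10)(0.6200+0.4410) + (1/10)(0.8080+0.6200) + (1/10)(1.0000+0.8080)
  = 0.0003 + 0.0017 + 0.0069 + 0.0162 + 0.0293 + 0.0491 + 0.0746 + 0.1061 + 0.1428 + 0.1808 = 0.6078
G = 1 − 0.6078 = 0.3922

0.392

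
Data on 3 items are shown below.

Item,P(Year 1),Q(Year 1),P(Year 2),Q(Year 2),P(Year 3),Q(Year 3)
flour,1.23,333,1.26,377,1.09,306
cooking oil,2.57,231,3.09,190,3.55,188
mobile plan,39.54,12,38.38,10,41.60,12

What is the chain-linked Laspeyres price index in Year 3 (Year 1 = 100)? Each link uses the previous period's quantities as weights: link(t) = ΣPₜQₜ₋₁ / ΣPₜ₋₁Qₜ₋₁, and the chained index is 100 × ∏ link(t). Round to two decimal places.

112.00

Link Year 1→Year 2:
ΣP(Year 2)Q(Year 1) = 1.26×333 + 3.09×231 + 38.38×12 = 419.58 + 713.79 + 460.56 = 1593.93
ΣP(Year 1)Q(Year 1) = 1.23×333 + 2.57×231 + 39.54×12 = 409.59 + 593.67 + 474.48 = 1477.74
link = 1593.93/1477.74 = 1.078627
Link Year 2→Year 3:
ΣP(Year 3)Q(Year 2) = 1.09×377 + 3.55×190 + 41.60×10 = 410.93 + 674.5 + 416 = 1501.43
ΣP(Year 2)Q(Year 2) = 1.26×377 + 3.09×190 + 38.38×10 = 475.02 + 587.1 + 383.8 = 1445.92
link = 1501.43/1445.92 = 1.038391
Chained index = 100 × 1.078627 × 1.038391 = 112.0036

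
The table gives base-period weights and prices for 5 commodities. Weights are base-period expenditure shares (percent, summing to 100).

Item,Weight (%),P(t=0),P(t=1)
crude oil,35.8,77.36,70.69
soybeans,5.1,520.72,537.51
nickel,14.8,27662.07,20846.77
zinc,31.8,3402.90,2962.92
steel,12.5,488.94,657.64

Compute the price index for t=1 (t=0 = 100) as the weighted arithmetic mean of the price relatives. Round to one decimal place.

crude oil: 35.8 × (70.69/77.36) = 35.8 × 0.913780 = 32.7133
soybeans: 5.1 × (537.51/520.72) = 5.1 × 1.032244 = 5.2644
nickel: 14.8 × (20846.77/27662.07) = 14.8 × 0.753623 = 11.1536
zinc: 31.8 × (2962.92/3402.90) = 31.8 × 0.870704 = 27.6884
steel: 12.5 × (657.64/488.94) = 12.5 × 1.345032 = 16.8129
Index = Σ wᵢ·(p₁ᵢ/p₀ᵢ) = 32.7133 + 5.2644 + 11.1536 + 27.6884 + 16.8129 = 93.6327

93.6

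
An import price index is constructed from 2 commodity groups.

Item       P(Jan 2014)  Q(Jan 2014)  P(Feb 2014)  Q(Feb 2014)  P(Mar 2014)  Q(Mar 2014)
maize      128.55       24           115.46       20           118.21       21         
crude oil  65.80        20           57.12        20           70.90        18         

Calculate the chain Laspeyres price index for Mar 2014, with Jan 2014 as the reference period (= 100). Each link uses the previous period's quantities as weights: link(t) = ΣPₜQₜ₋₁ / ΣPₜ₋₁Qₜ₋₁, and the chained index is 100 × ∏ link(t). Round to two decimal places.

Link Jan 2014→Feb 2014:
ΣP(Feb 2014)Q(Jan 2014) = 115.46×24 + 57.12×20 = 2771.04 + 1142.4 = 3913.44
ΣP(Jan 2014)Q(Jan 2014) = 128.55×24 + 65.80×20 = 3085.2 + 1316 = 4401.2
link = 3913.44/4401.2 = 0.889176
Link Feb 2014→Mar 2014:
ΣP(Mar 2014)Q(Feb 2014) = 118.21×20 + 70.90×20 = 2364.2 + 1418 = 3782.2
ΣP(Feb 2014)Q(Feb 2014) = 115.46×20 + 57.12×20 = 2309.2 + 1142.4 = 3451.6
link = 3782.2/3451.6 = 1.095782
Chained index = 100 × 0.889176 × 1.095782 = 97.4342

97.43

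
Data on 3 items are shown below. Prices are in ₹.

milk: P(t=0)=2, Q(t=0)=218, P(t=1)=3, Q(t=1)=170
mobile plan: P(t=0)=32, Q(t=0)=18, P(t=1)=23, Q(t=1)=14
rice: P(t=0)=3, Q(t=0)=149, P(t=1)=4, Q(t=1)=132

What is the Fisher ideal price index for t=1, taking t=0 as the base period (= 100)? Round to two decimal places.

Laspeyres component (base-period weights):
ΣP(t=1)Q(t=0) = 3×218 + 23×18 + 4×149 = 654 + 414 + 596 = 1664
ΣP(t=0)Q(t=0) = 2×218 + 32×18 + 3×149 = 436 + 576 + 447 = 1459
L = 1664 / 1459 × 100 = 114.0507
Paasche component (current-period weights):
ΣP(t=1)Q(t=1) = 3×170 + 23×14 + 4×132 = 510 + 322 + 528 = 1360
ΣP(t=0)Q(t=1) = 2×170 + 32×14 + 3×132 = 340 + 448 + 396 = 1184
P = 1360 / 1184 × 100 = 114.8649
Fisher = √(L × P) = √(114.0507 × 114.8649) = 114.4571

114.46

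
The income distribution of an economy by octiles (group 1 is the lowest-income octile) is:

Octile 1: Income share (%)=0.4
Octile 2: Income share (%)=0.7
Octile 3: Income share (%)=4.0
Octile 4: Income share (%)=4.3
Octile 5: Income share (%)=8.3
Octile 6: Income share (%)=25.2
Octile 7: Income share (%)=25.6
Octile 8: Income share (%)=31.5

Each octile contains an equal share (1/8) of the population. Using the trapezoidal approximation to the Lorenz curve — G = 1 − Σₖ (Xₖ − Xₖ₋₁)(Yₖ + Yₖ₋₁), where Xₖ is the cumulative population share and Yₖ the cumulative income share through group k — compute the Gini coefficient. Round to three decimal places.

Cumulative income shares Yₖ: 0.0040, 0.0110, 0.0510, 0.0940, 0.1770, 0.4290, 0.6850, 1.0000
Σ (Xₖ−Xₖ₋₁)(Yₖ+Yₖ₋₁) = (1/8)(0.0040+0.0000) + (1/8)(0.0110+0.0040) + (1/8)(0.0510+0.0110) + (1/8)(0.0940+0.0510) + (1/8)(0.1770+0.0940) + (1/8)(0.4290+0.1770) + (1/8)(0.6850+0.4290) + (1/8)(1.0000+0.6850)
  = 0.0005 + 0.0019 + 0.0077 + 0.0181 + 0.0339 + 0.0757 + 0.1393 + 0.2106 = 0.4878
G = 1 − 0.4878 = 0.5122

0.512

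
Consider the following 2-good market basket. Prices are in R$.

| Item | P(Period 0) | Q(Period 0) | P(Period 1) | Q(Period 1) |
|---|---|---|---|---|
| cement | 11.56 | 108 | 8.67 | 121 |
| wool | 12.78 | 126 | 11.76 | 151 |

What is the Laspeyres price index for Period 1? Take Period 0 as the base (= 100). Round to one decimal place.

84.6

Laspeyres price index uses base-period quantities as weights.
ΣP(Period 1)·Q(Period 0) = 8.67×108 + 11.76×126 = 936.36 + 1481.76 = 2418.12
ΣP(Period 0)·Q(Period 0) = 11.56×108 + 12.78×126 = 1248.48 + 1610.28 = 2858.76
Index = 2418.12 / 2858.76 × 100 = 84.5863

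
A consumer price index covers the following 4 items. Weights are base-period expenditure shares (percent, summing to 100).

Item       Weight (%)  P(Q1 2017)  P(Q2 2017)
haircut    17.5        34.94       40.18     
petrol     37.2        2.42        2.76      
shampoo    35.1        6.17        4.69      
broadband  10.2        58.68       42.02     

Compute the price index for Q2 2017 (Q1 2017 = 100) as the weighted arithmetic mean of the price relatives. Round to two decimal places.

96.54

haircut: 17.5 × (40.18/34.94) = 17.5 × 1.149971 = 20.1245
petrol: 37.2 × (2.76/2.42) = 37.2 × 1.140496 = 42.4264
shampoo: 35.1 × (4.69/6.17) = 35.1 × 0.760130 = 26.6806
broadband: 10.2 × (42.02/58.68) = 10.2 × 0.716087 = 7.3041
Index = Σ wᵢ·(p₁ᵢ/p₀ᵢ) = 20.1245 + 42.4264 + 26.6806 + 7.3041 = 96.5356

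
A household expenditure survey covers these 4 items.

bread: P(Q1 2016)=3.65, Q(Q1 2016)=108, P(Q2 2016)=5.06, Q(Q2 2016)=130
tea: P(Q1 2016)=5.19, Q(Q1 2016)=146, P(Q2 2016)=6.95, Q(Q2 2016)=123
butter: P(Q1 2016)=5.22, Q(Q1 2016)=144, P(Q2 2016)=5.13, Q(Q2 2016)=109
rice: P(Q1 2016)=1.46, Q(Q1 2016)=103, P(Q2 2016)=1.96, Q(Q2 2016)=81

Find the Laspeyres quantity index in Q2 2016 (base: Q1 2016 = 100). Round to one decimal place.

Laspeyres quantity index uses base-period prices as weights.
ΣP(Q1 2016)·Q(Q2 2016) = 3.65×130 + 5.19×123 + 5.22×109 + 1.46×81 = 474.5 + 638.37 + 568.98 + 118.26 = 1800.11
ΣP(Q1 2016)·Q(Q1 2016) = 3.65×108 + 5.19×146 + 5.22×144 + 1.46×103 = 394.2 + 757.74 + 751.68 + 150.38 = 2054
Index = 1800.11 / 2054 × 100 = 87.6392

87.6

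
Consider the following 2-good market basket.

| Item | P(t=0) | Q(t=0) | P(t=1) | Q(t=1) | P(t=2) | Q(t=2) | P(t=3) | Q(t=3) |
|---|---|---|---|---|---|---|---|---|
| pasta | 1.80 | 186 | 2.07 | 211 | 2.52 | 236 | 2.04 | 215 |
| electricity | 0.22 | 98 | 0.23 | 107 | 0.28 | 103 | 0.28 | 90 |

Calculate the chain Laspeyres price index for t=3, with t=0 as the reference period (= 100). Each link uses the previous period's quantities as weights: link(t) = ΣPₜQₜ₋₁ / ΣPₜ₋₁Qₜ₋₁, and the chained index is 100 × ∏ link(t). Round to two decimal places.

Link t=0→t=1:
ΣP(t=1)Q(t=0) = 2.07×186 + 0.23×98 = 385.02 + 22.54 = 407.56
ΣP(t=0)Q(t=0) = 1.80×186 + 0.22×98 = 334.8 + 21.56 = 356.36
link = 407.56/356.36 = 1.143675
Link t=1→t=2:
ΣP(t=2)Q(t=1) = 2.52×211 + 0.28×107 = 531.72 + 29.96 = 561.68
ΣP(t=1)Q(t=1) = 2.07×211 + 0.23×107 = 436.77 + 24.61 = 461.38
link = 561.68/461.38 = 1.217391
Link t=2→t=3:
ΣP(t=3)Q(t=2) = 2.04×236 + 0.28×103 = 481.44 + 28.84 = 510.28
ΣP(t=2)Q(t=2) = 2.52×236 + 0.28×103 = 594.72 + 28.84 = 623.56
link = 510.28/623.56 = 0.818333
Chained index = 100 × 1.143675 × 1.217391 × 0.818333 = 113.9366

113.94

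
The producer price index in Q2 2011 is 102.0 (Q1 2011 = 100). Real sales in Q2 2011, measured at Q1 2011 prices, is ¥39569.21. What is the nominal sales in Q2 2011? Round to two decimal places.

Nominal = Real × (Index/100) = 39569.21 × (102.0/100)
        = 39569.21 × 1.020 = 40360.5942

40360.59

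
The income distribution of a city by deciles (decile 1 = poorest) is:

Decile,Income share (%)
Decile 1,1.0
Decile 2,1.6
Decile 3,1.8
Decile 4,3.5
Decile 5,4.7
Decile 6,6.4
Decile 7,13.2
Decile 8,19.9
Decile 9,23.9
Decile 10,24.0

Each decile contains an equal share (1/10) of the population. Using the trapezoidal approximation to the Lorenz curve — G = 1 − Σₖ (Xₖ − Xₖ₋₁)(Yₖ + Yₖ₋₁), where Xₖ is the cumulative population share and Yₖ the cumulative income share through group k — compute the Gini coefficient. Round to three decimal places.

Cumulative income shares Yₖ: 0.0100, 0.0260, 0.0440, 0.0790, 0.1260, 0.1900, 0.3220, 0.5210, 0.7600, 1.0000
Σ (Xₖ−Xₖ₋₁)(Yₖ+Yₖ₋₁) = (1/10)(0.0100+0.0000) + (1/10)(0.0260+0.0100) + (1/10)(0.0440+0.0260) + (1/10)(0.0790+0.0440) + (1/10)(0.1260+0.0790) + (1/10)(0.1900+0.1260) + (1/10)(0.3220+0.1900) + (1/10)(0.5210+0.3220) + (1/10)(0.7600+0.5210) + (1/10)(1.0000+0.7600)
  = 0.0010 + 0.0036 + 0.0070 + 0.0123 + 0.0205 + 0.0316 + 0.0512 + 0.0843 + 0.1281 + 0.1760 = 0.5156
G = 1 − 0.5156 = 0.4844

0.484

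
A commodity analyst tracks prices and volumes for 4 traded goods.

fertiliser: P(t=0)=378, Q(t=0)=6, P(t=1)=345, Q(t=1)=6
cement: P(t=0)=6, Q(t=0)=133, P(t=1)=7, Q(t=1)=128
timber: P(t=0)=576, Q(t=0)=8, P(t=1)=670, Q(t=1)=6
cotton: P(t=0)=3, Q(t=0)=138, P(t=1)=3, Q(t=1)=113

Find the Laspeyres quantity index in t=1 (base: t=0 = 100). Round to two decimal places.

Laspeyres quantity index uses base-period prices as weights.
ΣP(t=0)·Q(t=1) = 378×6 + 6×128 + 576×6 + 3×113 = 2268 + 768 + 3456 + 339 = 6831
ΣP(t=0)·Q(t=0) = 378×6 + 6×133 + 576×8 + 3×138 = 2268 + 798 + 4608 + 414 = 8088
Index = 6831 / 8088 × 100 = 84.4585

84.46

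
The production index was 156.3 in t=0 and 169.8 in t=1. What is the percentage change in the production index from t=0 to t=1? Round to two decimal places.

8.64%

Change = (169.8 − 156.3) / 156.3 × 100
       = 13.5 / 156.3 × 100 = 8.6372%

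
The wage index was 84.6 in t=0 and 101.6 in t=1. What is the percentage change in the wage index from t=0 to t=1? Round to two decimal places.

20.09%

Change = (101.6 − 84.6) / 84.6 × 100
       = 17.0 / 84.6 × 100 = 20.0946%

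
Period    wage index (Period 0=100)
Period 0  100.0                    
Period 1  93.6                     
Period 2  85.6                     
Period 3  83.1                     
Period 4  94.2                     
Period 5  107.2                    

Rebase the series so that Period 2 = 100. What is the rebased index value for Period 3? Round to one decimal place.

97.1

Rebased(Period 3) = 83.1 / 85.6 × 100 = 97.0794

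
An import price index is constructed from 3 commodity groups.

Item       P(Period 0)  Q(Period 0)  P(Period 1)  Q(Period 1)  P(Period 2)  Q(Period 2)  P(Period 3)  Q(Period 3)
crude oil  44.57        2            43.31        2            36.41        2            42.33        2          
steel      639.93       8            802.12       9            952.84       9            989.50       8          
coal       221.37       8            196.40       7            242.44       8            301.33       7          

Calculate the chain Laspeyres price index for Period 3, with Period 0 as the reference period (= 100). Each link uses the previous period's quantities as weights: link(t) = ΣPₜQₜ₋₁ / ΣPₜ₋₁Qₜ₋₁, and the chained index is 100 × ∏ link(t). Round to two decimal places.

148.47

Link Period 0→Period 1:
ΣP(Period 1)Q(Period 0) = 43.31×2 + 802.12×8 + 196.40×8 = 86.62 + 6416.96 + 1571.2 = 8074.78
ΣP(Period 0)Q(Period 0) = 44.57×2 + 639.93×8 + 221.37×8 = 89.14 + 5119.44 + 1770.96 = 6979.54
link = 8074.78/6979.54 = 1.156922
Link Period 1→Period 2:
ΣP(Period 2)Q(Period 1) = 36.41×2 + 952.84×9 + 242.44×7 = 72.82 + 8575.56 + 1697.08 = 10345.46
ΣP(Period 1)Q(Period 1) = 43.31×2 + 802.12×9 + 196.40×7 = 86.62 + 7219.08 + 1374.8 = 8680.5
link = 10345.46/8680.5 = 1.191805
Link Period 2→Period 3:
ΣP(Period 3)Q(Period 2) = 42.33×2 + 989.50×9 + 301.33×8 = 84.66 + 8905.5 + 2410.64 = 11400.8
ΣP(Period 2)Q(Period 2) = 36.41×2 + 952.84×9 + 242.44×8 = 72.82 + 8575.56 + 1939.52 = 10587.9
link = 11400.8/10587.9 = 1.076776
Chained index = 100 × 1.156922 × 1.191805 × 1.076776 = 148.4685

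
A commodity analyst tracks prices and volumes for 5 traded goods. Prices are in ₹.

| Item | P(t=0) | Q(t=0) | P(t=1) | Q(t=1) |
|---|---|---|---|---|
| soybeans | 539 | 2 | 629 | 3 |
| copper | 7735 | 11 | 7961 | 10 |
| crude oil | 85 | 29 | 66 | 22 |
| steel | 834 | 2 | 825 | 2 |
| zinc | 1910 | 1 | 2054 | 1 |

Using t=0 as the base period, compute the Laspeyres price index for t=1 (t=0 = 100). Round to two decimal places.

102.43

Laspeyres price index uses base-period quantities as weights.
ΣP(t=1)·Q(t=0) = 629×2 + 7961×11 + 66×29 + 825×2 + 2054×1 = 1258 + 87571 + 1914 + 1650 + 2054 = 94447
ΣP(t=0)·Q(t=0) = 539×2 + 7735×11 + 85×29 + 834×2 + 1910×1 = 1078 + 85085 + 2465 + 1668 + 1910 = 92206
Index = 94447 / 92206 × 100 = 102.4304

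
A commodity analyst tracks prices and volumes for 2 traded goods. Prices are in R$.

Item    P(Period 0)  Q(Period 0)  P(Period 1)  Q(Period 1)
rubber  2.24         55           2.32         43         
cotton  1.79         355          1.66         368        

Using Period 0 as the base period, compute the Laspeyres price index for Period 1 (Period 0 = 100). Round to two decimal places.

94.50

Laspeyres price index uses base-period quantities as weights.
ΣP(Period 1)·Q(Period 0) = 2.32×55 + 1.66×355 = 127.6 + 589.3 = 716.9
ΣP(Period 0)·Q(Period 0) = 2.24×55 + 1.79×355 = 123.2 + 635.45 = 758.65
Index = 716.9 / 758.65 × 100 = 94.4968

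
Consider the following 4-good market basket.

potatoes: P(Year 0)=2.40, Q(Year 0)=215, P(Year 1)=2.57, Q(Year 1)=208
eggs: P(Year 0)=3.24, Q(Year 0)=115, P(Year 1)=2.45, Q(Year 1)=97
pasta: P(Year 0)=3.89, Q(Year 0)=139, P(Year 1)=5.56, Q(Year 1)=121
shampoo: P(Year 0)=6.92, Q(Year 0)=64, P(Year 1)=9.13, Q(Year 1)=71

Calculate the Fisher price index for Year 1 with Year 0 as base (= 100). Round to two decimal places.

117.47

Laspeyres component (base-period weights):
ΣP(Year 1)Q(Year 0) = 2.57×215 + 2.45×115 + 5.56×139 + 9.13×64 = 552.55 + 281.75 + 772.84 + 584.32 = 2191.46
ΣP(Year 0)Q(Year 0) = 2.40×215 + 3.24×115 + 3.89×139 + 6.92×64 = 516 + 372.6 + 540.71 + 442.88 = 1872.19
L = 2191.46 / 1872.19 × 100 = 117.0533
Paasche component (current-period weights):
ΣP(Year 1)Q(Year 1) = 2.57×208 + 2.45×97 + 5.56×121 + 9.13×71 = 534.56 + 237.65 + 672.76 + 648.23 = 2093.2
ΣP(Year 0)Q(Year 1) = 2.40×208 + 3.24×97 + 3.89×121 + 6.92×71 = 499.2 + 314.28 + 470.69 + 491.32 = 1775.49
P = 2093.2 / 1775.49 × 100 = 117.8942
Fisher = √(L × P) = √(117.0533 × 117.8942) = 117.4730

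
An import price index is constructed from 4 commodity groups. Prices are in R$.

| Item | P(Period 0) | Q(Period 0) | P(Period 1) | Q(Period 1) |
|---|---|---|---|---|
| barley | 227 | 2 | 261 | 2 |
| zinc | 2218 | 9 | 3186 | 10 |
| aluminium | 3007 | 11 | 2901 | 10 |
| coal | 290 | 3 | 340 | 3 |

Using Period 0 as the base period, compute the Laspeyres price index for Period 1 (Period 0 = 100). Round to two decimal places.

114.28

Laspeyres price index uses base-period quantities as weights.
ΣP(Period 1)·Q(Period 0) = 261×2 + 3186×9 + 2901×11 + 340×3 = 522 + 28674 + 31911 + 1020 = 62127
ΣP(Period 0)·Q(Period 0) = 227×2 + 2218×9 + 3007×11 + 290×3 = 454 + 19962 + 33077 + 870 = 54363
Index = 62127 / 54363 × 100 = 114.2818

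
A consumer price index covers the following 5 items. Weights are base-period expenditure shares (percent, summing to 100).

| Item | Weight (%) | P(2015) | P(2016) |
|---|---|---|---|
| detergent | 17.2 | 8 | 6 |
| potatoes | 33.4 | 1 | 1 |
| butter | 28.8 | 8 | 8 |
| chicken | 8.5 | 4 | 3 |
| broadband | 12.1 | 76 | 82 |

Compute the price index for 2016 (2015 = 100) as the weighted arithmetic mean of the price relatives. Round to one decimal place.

94.5

detergent: 17.2 × (6/8) = 17.2 × 0.750000 = 12.9000
potatoes: 33.4 × (1/1) = 33.4 × 1.000000 = 33.4000
butter: 28.8 × (8/8) = 28.8 × 1.000000 = 28.8000
chicken: 8.5 × (3/4) = 8.5 × 0.750000 = 6.3750
broadband: 12.1 × (82/76) = 12.1 × 1.078947 = 13.0553
Index = Σ wᵢ·(p₁ᵢ/p₀ᵢ) = 12.9000 + 33.4000 + 28.8000 + 6.3750 + 13.0553 = 94.5303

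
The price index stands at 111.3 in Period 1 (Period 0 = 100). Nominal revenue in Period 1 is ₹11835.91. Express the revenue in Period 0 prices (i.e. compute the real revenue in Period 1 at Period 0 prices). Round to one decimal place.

10634.2

Real = Nominal ÷ (Index/100) = 11835.91 ÷ (111.3/100)
     = 11835.91 ÷ 1.113 = 10634.2408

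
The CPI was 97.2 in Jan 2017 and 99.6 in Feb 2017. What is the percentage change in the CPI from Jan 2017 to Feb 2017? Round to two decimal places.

Change = (99.6 − 97.2) / 97.2 × 100
       = 2.4 / 97.2 × 100 = 2.4691%

2.47%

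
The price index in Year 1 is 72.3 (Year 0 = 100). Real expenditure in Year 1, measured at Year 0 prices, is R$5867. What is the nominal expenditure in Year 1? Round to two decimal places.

Nominal = Real × (Index/100) = 5867 × (72.3/100)
        = 5867 × 0.723 = 4241.8410

4241.84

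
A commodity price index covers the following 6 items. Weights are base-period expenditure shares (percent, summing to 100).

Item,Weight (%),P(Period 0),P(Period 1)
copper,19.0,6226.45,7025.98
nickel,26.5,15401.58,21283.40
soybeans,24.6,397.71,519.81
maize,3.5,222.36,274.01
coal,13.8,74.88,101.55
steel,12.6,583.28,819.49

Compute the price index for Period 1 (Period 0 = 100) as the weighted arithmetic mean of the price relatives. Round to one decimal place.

130.9

copper: 19.0 × (7025.98/6226.45) = 19.0 × 1.128409 = 21.4398
nickel: 26.5 × (21283.40/15401.58) = 26.5 × 1.381897 = 36.6203
soybeans: 24.6 × (519.81/397.71) = 24.6 × 1.307008 = 32.1524
maize: 3.5 × (274.01/222.36) = 3.5 × 1.232281 = 4.3130
coal: 13.8 × (101.55/74.88) = 13.8 × 1.356170 = 18.7151
steel: 12.6 × (819.49/583.28) = 12.6 × 1.404968 = 17.7026
Index = Σ wᵢ·(p₁ᵢ/p₀ᵢ) = 21.4398 + 36.6203 + 32.1524 + 4.3130 + 18.7151 + 17.7026 = 130.9432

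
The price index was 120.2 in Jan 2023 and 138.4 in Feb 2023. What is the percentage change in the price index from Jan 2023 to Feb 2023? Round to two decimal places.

15.14%

Change = (138.4 − 120.2) / 120.2 × 100
       = 18.2 / 120.2 × 100 = 15.1414%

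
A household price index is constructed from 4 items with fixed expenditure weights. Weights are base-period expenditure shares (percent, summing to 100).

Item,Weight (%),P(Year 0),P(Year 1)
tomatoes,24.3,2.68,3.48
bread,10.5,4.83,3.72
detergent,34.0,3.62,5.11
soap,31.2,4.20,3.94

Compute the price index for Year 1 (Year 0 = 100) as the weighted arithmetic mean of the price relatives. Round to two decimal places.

116.90

tomatoes: 24.3 × (3.48/2.68) = 24.3 × 1.298507 = 31.5537
bread: 10.5 × (3.72/4.83) = 10.5 × 0.770186 = 8.0870
detergent: 34.0 × (5.11/3.62) = 34.0 × 1.411602 = 47.9945
soap: 31.2 × (3.94/4.20) = 31.2 × 0.938095 = 29.2686
Index = Σ wᵢ·(p₁ᵢ/p₀ᵢ) = 31.5537 + 8.0870 + 47.9945 + 29.2686 = 116.9037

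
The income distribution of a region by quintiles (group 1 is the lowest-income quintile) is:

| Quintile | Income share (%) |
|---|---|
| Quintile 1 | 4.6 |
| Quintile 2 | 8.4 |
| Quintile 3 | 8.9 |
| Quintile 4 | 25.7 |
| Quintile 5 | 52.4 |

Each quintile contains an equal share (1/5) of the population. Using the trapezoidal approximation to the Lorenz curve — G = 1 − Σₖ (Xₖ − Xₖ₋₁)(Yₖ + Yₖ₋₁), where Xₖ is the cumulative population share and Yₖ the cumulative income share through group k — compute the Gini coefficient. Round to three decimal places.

Cumulative income shares Yₖ: 0.0460, 0.1300, 0.2190, 0.4760, 1.0000
Σ (Xₖ−Xₖ₋₁)(Yₖ+Yₖ₋₁) = (1/5)(0.0460+0.0000) + (1/5)(0.1300+0.0460) + (1/5)(0.2190+0.1300) + (1/5)(0.4760+0.2190) + (1/5)(1.0000+0.4760)
  = 0.0092 + 0.0352 + 0.0698 + 0.1390 + 0.2952 = 0.5484
G = 1 − 0.5484 = 0.4516

0.452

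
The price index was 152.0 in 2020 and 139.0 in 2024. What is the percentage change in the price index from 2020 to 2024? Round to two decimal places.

-8.55%

Change = (139.0 − 152.0) / 152.0 × 100
       = -13.0 / 152.0 × 100 = -8.5526%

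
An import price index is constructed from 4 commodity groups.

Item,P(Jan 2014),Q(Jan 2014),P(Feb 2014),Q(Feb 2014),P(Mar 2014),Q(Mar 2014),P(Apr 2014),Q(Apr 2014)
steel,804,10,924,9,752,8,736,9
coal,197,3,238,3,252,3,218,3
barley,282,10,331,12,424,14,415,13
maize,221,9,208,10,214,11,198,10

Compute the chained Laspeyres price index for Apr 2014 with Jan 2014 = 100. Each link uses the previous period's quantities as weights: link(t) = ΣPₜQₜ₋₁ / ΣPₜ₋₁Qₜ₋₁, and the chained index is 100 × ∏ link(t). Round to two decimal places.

Link Jan 2014→Feb 2014:
ΣP(Feb 2014)Q(Jan 2014) = 924×10 + 238×3 + 331×10 + 208×9 = 9240 + 714 + 3310 + 1872 = 15136
ΣP(Jan 2014)Q(Jan 2014) = 804×10 + 197×3 + 282×10 + 221×9 = 8040 + 591 + 2820 + 1989 = 13440
link = 15136/13440 = 1.126190
Link Feb 2014→Mar 2014:
ΣP(Mar 2014)Q(Feb 2014) = 752×9 + 252×3 + 424×12 + 214×10 = 6768 + 756 + 5088 + 2140 = 14752
ΣP(Feb 2014)Q(Feb 2014) = 924×9 + 238×3 + 331×12 + 208×10 = 8316 + 714 + 3972 + 2080 = 15082
link = 14752/15082 = 0.978120
Link Mar 2014→Apr 2014:
ΣP(Apr 2014)Q(Mar 2014) = 736×8 + 218×3 + 415×14 + 198×11 = 5888 + 654 + 5810 + 2178 = 14530
ΣP(Mar 2014)Q(Mar 2014) = 752×8 + 252×3 + 424×14 + 214×11 = 6016 + 756 + 5936 + 2354 = 15062
link = 14530/15062 = 0.964679
Chained index = 100 × 1.126190 × 0.978120 × 0.964679 = 106.2642

106.26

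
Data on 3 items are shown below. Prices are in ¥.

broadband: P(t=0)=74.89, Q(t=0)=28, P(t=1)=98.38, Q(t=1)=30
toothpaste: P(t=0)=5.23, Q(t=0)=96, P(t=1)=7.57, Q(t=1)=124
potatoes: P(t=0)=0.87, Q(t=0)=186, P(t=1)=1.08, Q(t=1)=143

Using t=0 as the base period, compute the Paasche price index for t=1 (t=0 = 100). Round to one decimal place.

Paasche price index uses current-period quantities as weights.
ΣP(t=1)·Q(t=1) = 98.38×30 + 7.57×124 + 1.08×143 = 2951.4 + 938.68 + 154.44 = 4044.52
ΣP(t=0)·Q(t=1) = 74.89×30 + 5.23×124 + 0.87×143 = 2246.7 + 648.52 + 124.41 = 3019.63
Index = 4044.52 / 3019.63 × 100 = 133.9409

133.9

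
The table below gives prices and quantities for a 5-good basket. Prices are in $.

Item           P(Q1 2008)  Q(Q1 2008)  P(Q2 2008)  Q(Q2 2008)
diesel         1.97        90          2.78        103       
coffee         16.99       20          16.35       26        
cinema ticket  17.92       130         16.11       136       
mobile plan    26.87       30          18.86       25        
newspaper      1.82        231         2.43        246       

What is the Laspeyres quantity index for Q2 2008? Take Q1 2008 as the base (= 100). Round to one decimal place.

Laspeyres quantity index uses base-period prices as weights.
ΣP(Q1 2008)·Q(Q2 2008) = 1.97×103 + 16.99×26 + 17.92×136 + 26.87×25 + 1.82×246 = 202.91 + 441.74 + 2437.12 + 671.75 + 447.72 = 4201.24
ΣP(Q1 2008)·Q(Q1 2008) = 1.97×90 + 16.99×20 + 17.92×130 + 26.87×30 + 1.82×231 = 177.3 + 339.8 + 2329.6 + 806.1 + 420.42 = 4073.22
Index = 4201.24 / 4073.22 × 100 = 103.1430

103.1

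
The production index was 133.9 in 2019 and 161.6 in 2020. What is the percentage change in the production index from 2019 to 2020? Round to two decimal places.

20.69%

Change = (161.6 − 133.9) / 133.9 × 100
       = 27.7 / 133.9 × 100 = 20.6871%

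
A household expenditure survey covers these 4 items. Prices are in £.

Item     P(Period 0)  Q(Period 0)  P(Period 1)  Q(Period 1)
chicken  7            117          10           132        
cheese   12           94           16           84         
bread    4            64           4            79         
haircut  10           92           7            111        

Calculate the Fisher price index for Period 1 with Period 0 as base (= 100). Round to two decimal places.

Laspeyres component (base-period weights):
ΣP(Period 1)Q(Period 0) = 10×117 + 16×94 + 4×64 + 7×92 = 1170 + 1504 + 256 + 644 = 3574
ΣP(Period 0)Q(Period 0) = 7×117 + 12×94 + 4×64 + 10×92 = 819 + 1128 + 256 + 920 = 3123
L = 3574 / 3123 × 100 = 114.4412
Paasche component (current-period weights):
ΣP(Period 1)Q(Period 1) = 10×132 + 16×84 + 4×79 + 7×111 = 1320 + 1344 + 316 + 777 = 3757
ΣP(Period 0)Q(Period 1) = 7×132 + 12×84 + 4×79 + 10×111 = 924 + 1008 + 316 + 1110 = 3358
P = 3757 / 3358 × 100 = 111.8821
Fisher = √(L × P) = √(114.4412 × 111.8821) = 113.1544

113.15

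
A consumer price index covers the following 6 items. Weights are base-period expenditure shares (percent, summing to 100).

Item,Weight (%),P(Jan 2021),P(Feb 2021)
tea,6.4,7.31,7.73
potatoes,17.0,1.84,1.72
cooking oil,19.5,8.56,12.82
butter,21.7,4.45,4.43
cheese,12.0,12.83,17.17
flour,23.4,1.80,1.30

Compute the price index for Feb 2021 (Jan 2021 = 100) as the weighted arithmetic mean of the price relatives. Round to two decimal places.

106.43

tea: 6.4 × (7.73/7.31) = 6.4 × 1.057456 = 6.7677
potatoes: 17.0 × (1.72/1.84) = 17.0 × 0.934783 = 15.8913
cooking oil: 19.5 × (12.82/8.56) = 19.5 × 1.497664 = 29.2044
butter: 21.7 × (4.43/4.45) = 21.7 × 0.995506 = 21.6025
cheese: 12.0 × (17.17/12.83) = 12.0 × 1.338270 = 16.0592
flour: 23.4 × (1.30/1.80) = 23.4 × 0.722222 = 16.9000
Index = Σ wᵢ·(p₁ᵢ/p₀ᵢ) = 6.7677 + 15.8913 + 29.2044 + 21.6025 + 16.0592 + 16.9000 = 106.4252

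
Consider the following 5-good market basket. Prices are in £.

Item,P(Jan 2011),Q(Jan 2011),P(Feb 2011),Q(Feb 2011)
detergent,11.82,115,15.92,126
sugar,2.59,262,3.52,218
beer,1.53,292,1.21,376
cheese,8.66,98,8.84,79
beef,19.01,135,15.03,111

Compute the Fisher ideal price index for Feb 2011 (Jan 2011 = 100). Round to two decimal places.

102.44

Laspeyres component (base-period weights):
ΣP(Feb 2011)Q(Jan 2011) = 15.92×115 + 3.52×262 + 1.21×292 + 8.84×98 + 15.03×135 = 1830.8 + 922.24 + 353.32 + 866.32 + 2029.05 = 6001.73
ΣP(Jan 2011)Q(Jan 2011) = 11.82×115 + 2.59×262 + 1.53×292 + 8.66×98 + 19.01×135 = 1359.3 + 678.58 + 446.76 + 848.68 + 2566.35 = 5899.67
L = 6001.73 / 5899.67 × 100 = 101.7299
Paasche component (current-period weights):
ΣP(Feb 2011)Q(Feb 2011) = 15.92×126 + 3.52×218 + 1.21×376 + 8.84×79 + 15.03×111 = 2005.92 + 767.36 + 454.96 + 698.36 + 1668.33 = 5594.93
ΣP(Jan 2011)Q(Feb 2011) = 11.82×126 + 2.59×218 + 1.53×376 + 8.66×79 + 19.01×111 = 1489.32 + 564.62 + 575.28 + 684.14 + 2110.11 = 5423.47
P = 5594.93 / 5423.47 × 100 = 103.1614
Fisher = √(L × P) = √(101.7299 × 103.1614) = 102.4432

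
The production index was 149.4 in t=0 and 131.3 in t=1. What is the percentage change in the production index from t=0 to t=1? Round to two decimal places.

Change = (131.3 − 149.4) / 149.4 × 100
       = -18.1 / 149.4 × 100 = -12.1151%

-12.12%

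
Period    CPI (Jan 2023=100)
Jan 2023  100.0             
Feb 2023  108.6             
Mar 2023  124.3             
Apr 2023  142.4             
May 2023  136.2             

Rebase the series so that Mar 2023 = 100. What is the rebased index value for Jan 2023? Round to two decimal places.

Rebased(Jan 2023) = 100.0 / 124.3 × 100 = 80.4505

80.45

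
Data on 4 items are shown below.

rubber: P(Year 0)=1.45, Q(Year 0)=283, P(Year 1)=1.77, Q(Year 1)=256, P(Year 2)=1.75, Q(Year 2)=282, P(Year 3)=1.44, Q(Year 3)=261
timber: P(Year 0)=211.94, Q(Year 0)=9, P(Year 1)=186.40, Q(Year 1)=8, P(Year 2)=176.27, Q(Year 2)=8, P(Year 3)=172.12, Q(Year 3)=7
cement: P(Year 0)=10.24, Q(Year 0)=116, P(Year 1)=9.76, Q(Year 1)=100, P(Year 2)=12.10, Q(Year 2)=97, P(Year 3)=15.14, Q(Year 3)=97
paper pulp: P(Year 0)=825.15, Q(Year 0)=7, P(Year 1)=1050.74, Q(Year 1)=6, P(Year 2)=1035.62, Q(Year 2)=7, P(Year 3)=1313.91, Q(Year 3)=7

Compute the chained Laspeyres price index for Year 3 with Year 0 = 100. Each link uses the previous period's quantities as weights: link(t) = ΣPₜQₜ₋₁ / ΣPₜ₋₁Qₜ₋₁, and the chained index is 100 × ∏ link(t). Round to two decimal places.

Link Year 0→Year 1:
ΣP(Year 1)Q(Year 0) = 1.77×283 + 186.40×9 + 9.76×116 + 1050.74×7 = 500.91 + 1677.6 + 1132.16 + 7355.18 = 10665.85
ΣP(Year 0)Q(Year 0) = 1.45×283 + 211.94×9 + 10.24×116 + 825.15×7 = 410.35 + 1907.46 + 1187.84 + 5776.05 = 9281.7
link = 10665.85/9281.7 = 1.149127
Link Year 1→Year 2:
ΣP(Year 2)Q(Year 1) = 1.75×256 + 176.27×8 + 12.10×100 + 1035.62×6 = 448 + 1410.16 + 1210 + 6213.72 = 9281.88
ΣP(Year 1)Q(Year 1) = 1.77×256 + 186.40×8 + 9.76×100 + 1050.74×6 = 453.12 + 1491.2 + 976 + 6304.44 = 9224.76
link = 9281.88/9224.76 = 1.006192
Link Year 2→Year 3:
ΣP(Year 3)Q(Year 2) = 1.44×282 + 172.12×8 + 15.14×97 + 1313.91×7 = 406.08 + 1376.96 + 1468.58 + 9197.37 = 12448.99
ΣP(Year 2)Q(Year 2) = 1.75×282 + 176.27×8 + 12.10×97 + 1035.62×7 = 493.5 + 1410.16 + 1173.7 + 7249.34 = 10326.7
link = 12448.99/10326.7 = 1.205515
Chained index = 100 × 1.149127 × 1.006192 × 1.205515 = 139.3867

139.39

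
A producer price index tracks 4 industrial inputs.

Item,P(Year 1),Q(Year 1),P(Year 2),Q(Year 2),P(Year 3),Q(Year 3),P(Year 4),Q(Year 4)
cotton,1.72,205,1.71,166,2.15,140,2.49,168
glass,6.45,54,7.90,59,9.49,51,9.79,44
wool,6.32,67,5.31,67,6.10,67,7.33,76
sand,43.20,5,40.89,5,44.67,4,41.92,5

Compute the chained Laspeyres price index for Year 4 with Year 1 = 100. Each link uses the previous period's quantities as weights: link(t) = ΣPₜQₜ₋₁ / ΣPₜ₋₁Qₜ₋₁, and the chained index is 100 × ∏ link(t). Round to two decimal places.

129.50

Link Year 1→Year 2:
ΣP(Year 2)Q(Year 1) = 1.71×205 + 7.90×54 + 5.31×67 + 40.89×5 = 350.55 + 426.6 + 355.77 + 204.45 = 1337.37
ΣP(Year 1)Q(Year 1) = 1.72×205 + 6.45×54 + 6.32×67 + 43.20×5 = 352.6 + 348.3 + 423.44 + 216 = 1340.34
link = 1337.37/1340.34 = 0.997784
Link Year 2→Year 3:
ΣP(Year 3)Q(Year 2) = 2.15×166 + 9.49×59 + 6.10×67 + 44.67×5 = 356.9 + 559.91 + 408.7 + 223.35 = 1548.86
ΣP(Year 2)Q(Year 2) = 1.71×166 + 7.90×59 + 5.31×67 + 40.89×5 = 283.86 + 466.1 + 355.77 + 204.45 = 1310.18
link = 1548.86/1310.18 = 1.182173
Link Year 3→Year 4:
ΣP(Year 4)Q(Year 3) = 2.49×140 + 9.79×51 + 7.33×67 + 41.92×4 = 348.6 + 499.29 + 491.11 + 167.68 = 1506.68
ΣP(Year 3)Q(Year 3) = 2.15×140 + 9.49×51 + 6.10×67 + 44.67×4 = 301 + 483.99 + 408.7 + 178.68 = 1372.37
link = 1506.68/1372.37 = 1.097867
Chained index = 100 × 0.997784 × 1.182173 × 1.097867 = 129.4994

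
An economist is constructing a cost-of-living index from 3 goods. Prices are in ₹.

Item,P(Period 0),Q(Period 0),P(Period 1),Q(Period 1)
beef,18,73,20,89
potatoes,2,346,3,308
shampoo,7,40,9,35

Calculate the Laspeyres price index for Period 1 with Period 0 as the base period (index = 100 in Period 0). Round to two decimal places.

Laspeyres price index uses base-period quantities as weights.
ΣP(Period 1)·Q(Period 0) = 20×73 + 3×346 + 9×40 = 1460 + 1038 + 360 = 2858
ΣP(Period 0)·Q(Period 0) = 18×73 + 2×346 + 7×40 = 1314 + 692 + 280 = 2286
Index = 2858 / 2286 × 100 = 125.0219

125.02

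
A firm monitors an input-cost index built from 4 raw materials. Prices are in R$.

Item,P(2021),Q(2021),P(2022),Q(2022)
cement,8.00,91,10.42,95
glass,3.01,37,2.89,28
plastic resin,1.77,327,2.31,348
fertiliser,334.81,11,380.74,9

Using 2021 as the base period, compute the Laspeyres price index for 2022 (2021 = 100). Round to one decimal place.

117.6

Laspeyres price index uses base-period quantities as weights.
ΣP(2022)·Q(2021) = 10.42×91 + 2.89×37 + 2.31×327 + 380.74×11 = 948.22 + 106.93 + 755.37 + 4188.14 = 5998.66
ΣP(2021)·Q(2021) = 8.00×91 + 3.01×37 + 1.77×327 + 334.81×11 = 728 + 111.37 + 578.79 + 3682.91 = 5101.07
Index = 5998.66 / 5101.07 × 100 = 117.5961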